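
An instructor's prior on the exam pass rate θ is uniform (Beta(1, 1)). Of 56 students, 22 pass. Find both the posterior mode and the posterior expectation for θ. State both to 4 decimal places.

Posterior: Beta(1+22, 1+34) = Beta(23, 35).
Mode = (23−1)/(23+35−2) = 22/56 = 0.3929.
Mean = 23/(23+35) = 23/58 = 0.3966.

posterior mode = 0.3929, posterior expectation = 0.3966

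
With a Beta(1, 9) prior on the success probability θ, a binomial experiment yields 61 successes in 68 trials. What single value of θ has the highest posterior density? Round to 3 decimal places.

Posterior: Beta(1+61, 9+7) = Beta(62, 16).
Mode = (62−1)/(62+16−2) = 61/76 = 0.803.
Mean = 62/(62+16) = 62/78 = 0.795.
This is the posterior mode — the MAP estimate.

0.803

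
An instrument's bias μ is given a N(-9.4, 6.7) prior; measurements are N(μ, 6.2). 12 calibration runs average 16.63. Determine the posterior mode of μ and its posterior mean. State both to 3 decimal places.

posterior mode = 14.766, posterior mean = 14.766

Posterior for μ is Normal. Precision-weighted mean: (1/6.7·-9.4 + 12/6.2·16.63) / (1/6.7 + 12/6.2) = 14.766.
A Normal posterior is symmetric, so mode = mean.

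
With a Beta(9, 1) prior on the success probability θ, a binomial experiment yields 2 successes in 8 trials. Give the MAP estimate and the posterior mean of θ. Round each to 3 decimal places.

MAP = 0.625; posterior mean = 0.611

Posterior: Beta(9+2, 1+6) = Beta(11, 7).
Mode = (11−1)/(11+7−2) = 10/16 = 0.625.
Mean = 11/(11+7) = 11/18 = 0.611.
The mean is pulled below the mode by the posterior's left skew.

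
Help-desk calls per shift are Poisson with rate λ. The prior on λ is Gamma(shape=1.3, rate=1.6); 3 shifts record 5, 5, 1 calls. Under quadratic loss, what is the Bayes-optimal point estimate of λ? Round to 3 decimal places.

Σ counts = 11. Posterior: Gamma(shape = 1.3+11 = 12.3, rate = 1.6+3 = 4.6).
Mode = (α−1)/β = 11.3/4.6 = 2.457.
Mean = α/β = 12.3/4.6 = 2.674.
Quadratic loss ⇒ the optimal estimator is the posterior mean.

2.674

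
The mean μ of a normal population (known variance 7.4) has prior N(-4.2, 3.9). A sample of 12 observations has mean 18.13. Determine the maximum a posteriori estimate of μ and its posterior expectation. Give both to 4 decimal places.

Posterior for μ is Normal. Precision-weighted mean: (1/3.9·-4.2 + 12/7.4·18.13) / (1/3.9 + 12/7.4) = 15.0813.
A Normal posterior is symmetric, so mode = mean.

MAP = 15.0813; posterior mean = 15.0813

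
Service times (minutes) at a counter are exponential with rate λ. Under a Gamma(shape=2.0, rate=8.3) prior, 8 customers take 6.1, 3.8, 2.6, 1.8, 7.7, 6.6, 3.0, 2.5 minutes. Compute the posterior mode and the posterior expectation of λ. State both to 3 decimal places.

posterior mode = 0.212, posterior expectation = 0.236

Σ times = 34.1. Posterior: Gamma(shape = 2.0+8 = 10.0, rate = 8.3+34.1 = 42.4).
Mode = (α−1)/β = 9.0/42.4 = 0.212.
Mean = α/β = 10.0/42.4 = 0.236.
Right-skewed posterior ⇒ mode < mean.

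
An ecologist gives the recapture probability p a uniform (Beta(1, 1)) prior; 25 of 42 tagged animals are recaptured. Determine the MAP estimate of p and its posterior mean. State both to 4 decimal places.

MAP: 0.5952. Posterior mean: 0.5909.

Posterior: Beta(1+25, 1+17) = Beta(26, 18).
Mode = (26−1)/(26+18−2) = 25/42 = 0.5952.
With a flat prior the MAP equals the MLE, 25/42.
Mean = 26/(26+18) = 26/44 = 0.5909.
Left-skewed posterior ⇒ mean < mode.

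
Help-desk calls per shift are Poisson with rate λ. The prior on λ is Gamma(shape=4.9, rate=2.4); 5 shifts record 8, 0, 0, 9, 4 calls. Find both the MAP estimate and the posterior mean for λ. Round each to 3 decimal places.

λ_MAP = 3.365, E[λ|data] = 3.500

Σ counts = 21. Posterior: Gamma(shape = 4.9+21 = 25.9, rate = 2.4+5 = 7.4).
Mode = (α−1)/β = 24.9/7.4 = 3.365.
Mean = α/β = 25.9/7.4 = 3.500.
Mean > mode: the posterior has a right tail.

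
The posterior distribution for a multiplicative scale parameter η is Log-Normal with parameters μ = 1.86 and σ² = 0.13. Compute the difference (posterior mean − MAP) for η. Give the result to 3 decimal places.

Mode = exp(μ − σ²) = exp(1.73) = 5.641.
Mean = exp(μ + σ²/2) = exp(1.925) = 6.855.
Difference = 6.855 − 5.641 = 1.214.

1.214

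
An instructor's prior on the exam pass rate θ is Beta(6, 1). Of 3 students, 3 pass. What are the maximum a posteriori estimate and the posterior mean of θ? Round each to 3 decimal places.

maximum a posteriori estimate = 1.000, posterior mean = 0.900

Posterior: Beta(6+3, 1+0) = Beta(9, 1).
Since β = 1 ≤ 1 and α > 1, the Beta density is monotone increasing on [0,1]; the mode is at 1.
Mean = 9/(9+1) = 0.900.
The mean is pulled below the mode by the posterior's left skew.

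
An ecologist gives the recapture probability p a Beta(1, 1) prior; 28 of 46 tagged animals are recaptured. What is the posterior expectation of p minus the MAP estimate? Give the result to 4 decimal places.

-0.0045

Posterior: Beta(1+28, 1+18) = Beta(29, 19).
Mode = (29−1)/(29+19−2) = 28/46 = 0.6087.
Mean = 29/(29+19) = 29/48 = 0.6042.
Difference = 0.6042 − 0.6087 = -0.0045.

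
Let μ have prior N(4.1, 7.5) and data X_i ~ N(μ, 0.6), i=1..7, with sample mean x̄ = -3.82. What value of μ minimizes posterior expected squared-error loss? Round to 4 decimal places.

-3.7305

Posterior for μ is Normal. Precision-weighted mean: (1/7.5·4.1 + 7/0.6·-3.82) / (1/7.5 + 7/0.6) = -3.7305.
A Normal posterior is symmetric, so mode = mean.
Squared-error loss ⇒ the optimal estimator is the posterior mean.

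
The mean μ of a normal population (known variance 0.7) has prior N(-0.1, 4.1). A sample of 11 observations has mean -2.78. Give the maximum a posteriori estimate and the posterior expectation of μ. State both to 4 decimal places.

MAP = -2.7390, posterior mean = -2.7390

Posterior for μ is Normal. Precision-weighted mean: (1/4.1·-0.1 + 11/0.7·-2.78) / (1/4.1 + 11/0.7) = -2.7390.
A Normal posterior is symmetric, so mode = mean.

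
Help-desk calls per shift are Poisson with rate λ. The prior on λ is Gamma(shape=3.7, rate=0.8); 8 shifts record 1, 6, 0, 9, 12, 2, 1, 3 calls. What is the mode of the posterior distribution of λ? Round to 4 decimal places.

4.1705

Σ counts = 34. Posterior: Gamma(shape = 3.7+34 = 37.7, rate = 0.8+8 = 8.8).
Mode = (α−1)/β = 36.7/8.8 = 4.1705.
Mean = α/β = 37.7/8.8 = 4.2841.
This is the posterior mode — the MAP estimate.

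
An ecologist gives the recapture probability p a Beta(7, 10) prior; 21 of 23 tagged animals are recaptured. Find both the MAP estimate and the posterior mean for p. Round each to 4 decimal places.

Posterior: Beta(7+21, 10+2) = Beta(28, 12).
Mode = (28−1)/(28+12−2) = 27/38 = 0.7105.
Mean = 28/(28+12) = 28/40 = 0.7000.

MAP = 0.7105, posterior mean = 0.7000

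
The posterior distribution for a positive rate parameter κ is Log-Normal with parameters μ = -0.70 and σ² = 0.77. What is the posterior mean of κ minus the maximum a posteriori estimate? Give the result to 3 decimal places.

0.500

Mode = exp(μ − σ²) = exp(-1.47) = 0.230.
Mean = exp(μ + σ²/2) = exp(-0.315) = 0.730.
Difference = 0.730 − 0.230 = 0.500.
Mean > mode: the posterior has a right tail.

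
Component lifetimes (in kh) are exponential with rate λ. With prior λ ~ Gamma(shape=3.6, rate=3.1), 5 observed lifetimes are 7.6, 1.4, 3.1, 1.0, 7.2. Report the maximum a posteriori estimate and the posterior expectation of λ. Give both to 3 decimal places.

Σ times = 20.3. Posterior: Gamma(shape = 3.6+5 = 8.6, rate = 3.1+20.3 = 23.4).
Mode = (α−1)/β = 7.6/23.4 = 0.325.
Mean = α/β = 8.6/23.4 = 0.368.

MAP = 0.325; posterior mean = 0.368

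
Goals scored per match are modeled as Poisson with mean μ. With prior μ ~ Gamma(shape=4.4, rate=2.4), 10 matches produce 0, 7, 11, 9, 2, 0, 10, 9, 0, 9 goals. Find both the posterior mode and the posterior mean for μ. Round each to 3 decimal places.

MAP = 4.871; posterior mean = 4.952

Σ counts = 57. Posterior: Gamma(shape = 4.4+57 = 61.4, rate = 2.4+10 = 12.4).
Mode = (α−1)/β = 60.4/12.4 = 4.871.
Mean = α/β = 61.4/12.4 = 4.952.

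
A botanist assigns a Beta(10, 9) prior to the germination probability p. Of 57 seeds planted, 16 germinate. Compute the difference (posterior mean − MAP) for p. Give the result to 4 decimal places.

0.0043

Posterior: Beta(10+16, 9+41) = Beta(26, 50).
Mode = (26−1)/(26+50−2) = 25/74 = 0.3378.
Mean = 26/(26+50) = 26/76 = 0.3421.
Difference = 0.3421 − 0.3378 = 0.0043.
The posterior is right-skewed, so the mean exceeds the mode.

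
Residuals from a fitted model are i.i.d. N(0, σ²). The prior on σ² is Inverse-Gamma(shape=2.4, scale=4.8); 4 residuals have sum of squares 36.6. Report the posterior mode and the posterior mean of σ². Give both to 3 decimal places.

Posterior: Inverse-Gamma(shape = 2.4+4/2 = 4.4, scale = 4.8+36.6/2 = 23.1).
Mode = β/(α+1) = 23.1/5.4 = 4.278.
Mean = β/(α−1) = 23.1/3.4 = 6.794.

MAP = 4.278, posterior mean = 6.794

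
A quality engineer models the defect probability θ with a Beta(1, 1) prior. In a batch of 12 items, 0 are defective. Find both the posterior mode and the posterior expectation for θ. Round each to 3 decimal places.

posterior mode = 0.000, posterior expectation = 0.071

Posterior: Beta(1+0, 1+12) = Beta(1, 13).
Since α = 1 ≤ 1 and β > 1, the Beta density is monotone decreasing on [0,1]; the mode is at 0.
Mean = 1/(1+13) = 0.071.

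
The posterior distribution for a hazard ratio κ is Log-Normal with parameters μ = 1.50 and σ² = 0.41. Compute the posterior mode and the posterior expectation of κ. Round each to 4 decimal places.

MAP: 2.9743. Posterior mean: 5.5014.

Mode = exp(μ − σ²) = exp(1.09) = 2.9743.
Mean = exp(μ + σ²/2) = exp(1.705) = 5.5014.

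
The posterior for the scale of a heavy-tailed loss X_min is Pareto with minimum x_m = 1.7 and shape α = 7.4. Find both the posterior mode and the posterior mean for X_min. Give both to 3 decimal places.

The Pareto density is strictly decreasing on [x_m, ∞), so the mode is x_m = 1.700.
Mean = α·x_m/(α−1) = 7.4·1.7/6.4 = 1.966.
Mean > mode: the posterior has a right tail.

posterior mode = 1.700, posterior mean = 1.966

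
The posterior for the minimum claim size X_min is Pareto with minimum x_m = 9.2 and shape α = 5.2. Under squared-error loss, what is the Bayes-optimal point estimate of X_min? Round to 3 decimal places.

The Pareto density is strictly decreasing on [x_m, ∞), so the mode is x_m = 9.200.
Mean = α·x_m/(α−1) = 5.2·9.2/4.2 = 11.390.
Squared-error loss ⇒ the optimal estimator is the posterior mean.

11.390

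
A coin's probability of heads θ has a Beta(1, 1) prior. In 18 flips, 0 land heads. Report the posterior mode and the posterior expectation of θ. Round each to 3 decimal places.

Posterior: Beta(1+0, 1+18) = Beta(1, 19).
Since α = 1 ≤ 1 and β > 1, the Beta density is monotone decreasing on [0,1]; the mode is at 0.
Mean = 1/(1+19) = 0.050.
The mean is pulled above the mode by the posterior's right skew.

MAP = 0.000, posterior mean = 0.050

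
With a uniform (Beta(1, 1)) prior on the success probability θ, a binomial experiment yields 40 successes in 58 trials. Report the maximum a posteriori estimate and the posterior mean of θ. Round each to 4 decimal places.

Posterior: Beta(1+40, 1+18) = Beta(41, 19).
Mode = (41−1)/(41+19−2) = 40/58 = 0.6897.
Mean = 41/(41+19) = 41/60 = 0.6833.

MAP = 0.6897, posterior mean = 0.6833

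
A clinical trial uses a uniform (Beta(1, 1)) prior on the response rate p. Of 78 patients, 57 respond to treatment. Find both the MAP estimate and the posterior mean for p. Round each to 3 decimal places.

Posterior: Beta(1+57, 1+21) = Beta(58, 22).
Mode = (58−1)/(58+22−2) = 57/78 = 0.731.
Mean = 58/(58+22) = 58/80 = 0.725.

MAP: 0.731. Posterior mean: 0.725.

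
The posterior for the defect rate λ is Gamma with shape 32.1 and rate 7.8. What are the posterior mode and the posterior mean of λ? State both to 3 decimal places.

MAP = 3.987, posterior mean = 4.115

Mode = (α−1)/β = 31.1/7.8 = 3.987.
Mean = α/β = 32.1/7.8 = 4.115.
The mean is pulled above the mode by the posterior's right skew.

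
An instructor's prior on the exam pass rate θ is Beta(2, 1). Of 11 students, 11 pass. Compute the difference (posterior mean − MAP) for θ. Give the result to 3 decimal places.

-0.071

Posterior: Beta(2+11, 1+0) = Beta(13, 1).
Since β = 1 ≤ 1 and α > 1, the Beta density is monotone increasing on [0,1]; the mode is at 1.
Mean = 13/(13+1) = 0.929.
Difference = 0.929 − 1.000 = -0.071.
The posterior is left-skewed, so the mode exceeds the mean.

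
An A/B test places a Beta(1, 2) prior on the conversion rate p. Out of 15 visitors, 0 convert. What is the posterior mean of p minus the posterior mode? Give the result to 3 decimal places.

0.056

Posterior: Beta(1+0, 2+15) = Beta(1, 17).
Since α = 1 ≤ 1 and β > 1, the Beta density is monotone decreasing on [0,1]; the mode is at 0.
Mean = 1/(1+17) = 0.056.
Difference = 0.056 − 0.000 = 0.056.
The mean is pulled above the mode by the posterior's right skew.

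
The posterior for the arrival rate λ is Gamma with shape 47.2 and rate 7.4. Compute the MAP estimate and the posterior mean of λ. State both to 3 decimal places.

Mode = (α−1)/β = 46.2/7.4 = 6.243.
Mean = α/β = 47.2/7.4 = 6.378.

λ_MAP = 6.243, E[λ|data] = 6.378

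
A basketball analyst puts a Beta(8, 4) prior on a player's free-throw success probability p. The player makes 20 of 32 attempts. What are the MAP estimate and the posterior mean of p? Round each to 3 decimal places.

Posterior: Beta(8+20, 4+12) = Beta(28, 16).
Mode = (28−1)/(28+16−2) = 27/42 = 0.643.
Mean = 28/(28+16) = 28/44 = 0.636.
The mean is pulled below the mode by the posterior's left skew.

MAP estimate = 0.643, posterior mean = 0.636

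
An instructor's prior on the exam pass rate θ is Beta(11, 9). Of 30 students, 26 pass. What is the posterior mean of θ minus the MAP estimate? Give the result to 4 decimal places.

Posterior: Beta(11+26, 9+4) = Beta(37, 13).
Mode = (37−1)/(37+13−2) = 36/48 = 0.7500.
Mean = 37/(37+13) = 37/50 = 0.7400.
Difference = 0.7400 − 0.7500 = -0.0100.
The mean is pulled below the mode by the posterior's left skew.

-0.0100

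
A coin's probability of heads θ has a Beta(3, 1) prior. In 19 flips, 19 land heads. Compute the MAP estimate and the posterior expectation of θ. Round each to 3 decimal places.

Posterior: Beta(3+19, 1+0) = Beta(22, 1).
Since β = 1 ≤ 1 and α > 1, the Beta density is monotone increasing on [0,1]; the mode is at 1.
Mean = 22/(22+1) = 0.957.
The posterior is left-skewed, so the mode exceeds the mean.

MAP = 1.000; posterior mean = 0.957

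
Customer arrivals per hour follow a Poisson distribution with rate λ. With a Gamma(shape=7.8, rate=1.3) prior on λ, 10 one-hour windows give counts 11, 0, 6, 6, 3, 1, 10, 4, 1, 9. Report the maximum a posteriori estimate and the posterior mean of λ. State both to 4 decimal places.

Σ counts = 51. Posterior: Gamma(shape = 7.8+51 = 58.8, rate = 1.3+10 = 11.3).
Mode = (α−1)/β = 57.8/11.3 = 5.1150.
Mean = α/β = 58.8/11.3 = 5.2035.
Mean > mode: the posterior has a right tail.

MAP = 5.1150, posterior mean = 5.2035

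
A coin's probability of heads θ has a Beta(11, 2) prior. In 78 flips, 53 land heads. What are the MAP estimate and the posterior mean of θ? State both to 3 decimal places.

MAP = 0.708; posterior mean = 0.703

Posterior: Beta(11+53, 2+25) = Beta(64, 27).
Mode = (64−1)/(64+27−2) = 63/89 = 0.708.
Mean = 64/(64+27) = 64/91 = 0.703.
The mean is pulled below the mode by the posterior's left skew.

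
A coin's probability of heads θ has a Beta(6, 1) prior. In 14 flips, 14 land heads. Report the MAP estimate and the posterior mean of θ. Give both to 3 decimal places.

θ_MAP = 1.000, E[θ|data] = 0.952

Posterior: Beta(6+14, 1+0) = Beta(20, 1).
Since β = 1 ≤ 1 and α > 1, the Beta density is monotone increasing on [0,1]; the mode is at 1.
Mean = 20/(20+1) = 0.952.
The mean is pulled below the mode by the posterior's left skew.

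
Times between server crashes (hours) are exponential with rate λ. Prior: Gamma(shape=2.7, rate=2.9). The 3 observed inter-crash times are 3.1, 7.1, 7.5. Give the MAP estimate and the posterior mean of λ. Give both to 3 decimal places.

Σ times = 17.7. Posterior: Gamma(shape = 2.7+3 = 5.7, rate = 2.9+17.7 = 20.6).
Mode = (α−1)/β = 4.7/20.6 = 0.228.
Mean = α/β = 5.7/20.6 = 0.277.
The posterior is right-skewed, so the mean exceeds the mode.

MAP: 0.228. Posterior mean: 0.277.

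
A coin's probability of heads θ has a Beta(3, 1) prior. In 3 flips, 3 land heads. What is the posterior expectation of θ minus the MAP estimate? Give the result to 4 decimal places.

Posterior: Beta(3+3, 1+0) = Beta(6, 1).
Since β = 1 ≤ 1 and α > 1, the Beta density is monotone increasing on [0,1]; the mode is at 1.
Mean = 6/(6+1) = 0.8571.
Difference = 0.8571 − 1.0000 = -0.1429.

-0.1429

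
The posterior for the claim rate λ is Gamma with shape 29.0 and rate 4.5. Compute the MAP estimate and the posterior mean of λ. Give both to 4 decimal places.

MAP: 6.2222. Posterior mean: 6.4444.

Mode = (α−1)/β = 28.0/4.5 = 6.2222.
Mean = α/β = 29.0/4.5 = 6.4444.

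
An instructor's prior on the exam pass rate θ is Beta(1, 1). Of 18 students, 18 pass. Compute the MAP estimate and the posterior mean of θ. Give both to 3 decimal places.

MAP estimate = 1.000, posterior mean = 0.950

Posterior: Beta(1+18, 1+0) = Beta(19, 1).
Since β = 1 ≤ 1 and α > 1, the Beta density is monotone increasing on [0,1]; the mode is at 1.
Mean = 19/(19+1) = 0.950.
Mode > mean: the posterior has a left tail.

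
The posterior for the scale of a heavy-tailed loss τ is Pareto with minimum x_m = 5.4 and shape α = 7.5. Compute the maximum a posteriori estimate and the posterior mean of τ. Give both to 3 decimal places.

The Pareto density is strictly decreasing on [x_m, ∞), so the mode is x_m = 5.400.
Mean = α·x_m/(α−1) = 7.5·5.4/6.5 = 6.231.

maximum a posteriori estimate = 5.400, posterior mean = 6.231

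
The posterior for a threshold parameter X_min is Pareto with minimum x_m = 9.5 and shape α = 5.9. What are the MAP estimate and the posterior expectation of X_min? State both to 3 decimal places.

The Pareto density is strictly decreasing on [x_m, ∞), so the mode is x_m = 9.500.
Mean = α·x_m/(α−1) = 5.9·9.5/4.9 = 11.439.
The mean is pulled above the mode by the posterior's right skew.

MAP = 9.500; posterior mean = 11.439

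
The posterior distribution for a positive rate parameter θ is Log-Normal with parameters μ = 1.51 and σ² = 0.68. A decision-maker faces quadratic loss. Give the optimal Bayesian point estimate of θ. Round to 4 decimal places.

Mode = exp(μ − σ²) = exp(0.83) = 2.2933.
Mean = exp(μ + σ²/2) = exp(1.850) = 6.3598.
Quadratic loss ⇒ the optimal estimator is the posterior mean.

6.3598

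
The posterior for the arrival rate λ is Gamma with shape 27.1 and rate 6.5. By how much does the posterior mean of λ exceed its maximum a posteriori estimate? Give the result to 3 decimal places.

0.154

Mode = (α−1)/β = 26.1/6.5 = 4.015.
Mean = α/β = 27.1/6.5 = 4.169.
Difference = 4.169 − 4.015 = 0.154.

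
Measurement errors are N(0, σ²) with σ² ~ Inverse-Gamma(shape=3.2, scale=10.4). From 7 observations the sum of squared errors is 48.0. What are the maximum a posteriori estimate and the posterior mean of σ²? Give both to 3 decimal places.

maximum a posteriori estimate = 4.468, posterior mean = 6.035

Posterior: Inverse-Gamma(shape = 3.2+7/2 = 6.7, scale = 10.4+48.0/2 = 34.4).
Mode = β/(α+1) = 34.4/7.7 = 4.468.
Mean = β/(α−1) = 34.4/5.7 = 6.035.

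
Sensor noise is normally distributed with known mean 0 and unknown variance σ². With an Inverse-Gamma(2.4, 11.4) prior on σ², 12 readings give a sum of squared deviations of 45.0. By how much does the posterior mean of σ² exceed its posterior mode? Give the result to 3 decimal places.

Posterior: Inverse-Gamma(shape = 2.4+12/2 = 8.4, scale = 11.4+45.0/2 = 33.9).
Mode = β/(α+1) = 33.9/9.4 = 3.606.
Mean = β/(α−1) = 33.9/7.4 = 4.581.
Difference = 4.581 − 3.606 = 0.975.

0.975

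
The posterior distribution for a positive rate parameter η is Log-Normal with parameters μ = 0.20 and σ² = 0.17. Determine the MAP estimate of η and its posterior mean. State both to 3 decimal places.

Mode = exp(μ − σ²) = exp(0.03) = 1.030.
Mean = exp(μ + σ²/2) = exp(0.285) = 1.330.

MAP = 1.030, posterior mean = 1.330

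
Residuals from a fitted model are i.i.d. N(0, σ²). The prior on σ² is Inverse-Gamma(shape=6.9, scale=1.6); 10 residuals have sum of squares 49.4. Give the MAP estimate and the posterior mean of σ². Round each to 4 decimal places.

Posterior: Inverse-Gamma(shape = 6.9+10/2 = 11.9, scale = 1.6+49.4/2 = 26.3).
Mode = β/(α+1) = 26.3/12.9 = 2.0388.
Mean = β/(α−1) = 26.3/10.9 = 2.4128.
The mean is pulled above the mode by the posterior's right skew.

MAP: 2.0388. Posterior mean: 2.4128.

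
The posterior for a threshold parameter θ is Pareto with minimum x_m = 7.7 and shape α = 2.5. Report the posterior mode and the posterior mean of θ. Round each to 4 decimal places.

The Pareto density is strictly decreasing on [x_m, ∞), so the mode is x_m = 7.7000.
Mean = α·x_m/(α−1) = 2.5·7.7/1.5 = 12.8333.
The posterior is right-skewed, so the mean exceeds the mode.

MAP = 7.7000; posterior mean = 12.8333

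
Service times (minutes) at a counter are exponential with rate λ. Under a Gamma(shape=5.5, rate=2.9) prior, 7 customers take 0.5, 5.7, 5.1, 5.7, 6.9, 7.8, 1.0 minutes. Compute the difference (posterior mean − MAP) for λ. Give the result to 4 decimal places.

Σ times = 32.7. Posterior: Gamma(shape = 5.5+7 = 12.5, rate = 2.9+32.7 = 35.6).
Mode = (α−1)/β = 11.5/35.6 = 0.3230.
Mean = α/β = 12.5/35.6 = 0.3511.
Difference = 0.3511 − 0.3230 = 0.0281.

0.0281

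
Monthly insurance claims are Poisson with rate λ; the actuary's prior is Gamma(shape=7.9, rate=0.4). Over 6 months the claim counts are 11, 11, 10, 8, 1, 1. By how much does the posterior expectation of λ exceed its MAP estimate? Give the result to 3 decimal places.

Σ counts = 42. Posterior: Gamma(shape = 7.9+42 = 49.9, rate = 0.4+6 = 6.4).
Mode = (α−1)/β = 48.9/6.4 = 7.641.
Mean = α/β = 49.9/6.4 = 7.797.
Difference = 7.797 − 7.641 = 0.156.

0.156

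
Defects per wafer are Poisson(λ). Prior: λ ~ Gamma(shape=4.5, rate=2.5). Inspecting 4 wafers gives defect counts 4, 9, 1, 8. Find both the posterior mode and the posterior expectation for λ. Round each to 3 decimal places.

MAP: 3.923. Posterior mean: 4.077.

Σ counts = 22. Posterior: Gamma(shape = 4.5+22 = 26.5, rate = 2.5+4 = 6.5).
Mode = (α−1)/β = 25.5/6.5 = 3.923.
Mean = α/β = 26.5/6.5 = 4.077.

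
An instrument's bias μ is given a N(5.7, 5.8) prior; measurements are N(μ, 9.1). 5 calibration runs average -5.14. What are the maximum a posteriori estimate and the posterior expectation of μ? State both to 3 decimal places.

μ_MAP = -2.551, E[μ|data] = -2.551

Posterior for μ is Normal. Precision-weighted mean: (1/5.8·5.7 + 5/9.1·-5.14) / (1/5.8 + 5/9.1) = -2.551.
A Normal posterior is symmetric, so mode = mean.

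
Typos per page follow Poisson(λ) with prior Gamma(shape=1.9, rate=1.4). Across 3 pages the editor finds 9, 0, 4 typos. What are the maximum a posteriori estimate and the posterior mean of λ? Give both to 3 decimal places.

MAP: 3.159. Posterior mean: 3.386.

Σ counts = 13. Posterior: Gamma(shape = 1.9+13 = 14.9, rate = 1.4+3 = 4.4).
Mode = (α−1)/β = 13.9/4.4 = 3.159.
Mean = α/β = 14.9/4.4 = 3.386.
Mean > mode: the posterior has a right tail.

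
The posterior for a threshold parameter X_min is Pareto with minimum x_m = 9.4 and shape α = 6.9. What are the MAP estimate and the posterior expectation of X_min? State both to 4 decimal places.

MAP estimate = 9.4000, posterior expectation = 10.9932

The Pareto density is strictly decreasing on [x_m, ∞), so the mode is x_m = 9.4000.
Mean = α·x_m/(α−1) = 6.9·9.4/5.9 = 10.9932.
Right-skewed posterior ⇒ mode < mean.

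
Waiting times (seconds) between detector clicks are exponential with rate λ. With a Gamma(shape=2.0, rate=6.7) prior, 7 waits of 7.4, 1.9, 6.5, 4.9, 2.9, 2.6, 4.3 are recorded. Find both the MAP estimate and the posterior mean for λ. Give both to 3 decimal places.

MAP = 0.215; posterior mean = 0.242

Σ times = 30.5. Posterior: Gamma(shape = 2.0+7 = 9.0, rate = 6.7+30.5 = 37.2).
Mode = (α−1)/β = 8.0/37.2 = 0.215.
Mean = α/β = 9.0/37.2 = 0.242.
Mean > mode: the posterior has a right tail.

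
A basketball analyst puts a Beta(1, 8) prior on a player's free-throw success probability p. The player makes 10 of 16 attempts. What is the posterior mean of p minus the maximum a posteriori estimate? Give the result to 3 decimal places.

Posterior: Beta(1+10, 8+6) = Beta(11, 14).
Mode = (11−1)/(11+14−2) = 10/23 = 0.435.
Mean = 11/(11+14) = 11/25 = 0.440.
Difference = 0.440 − 0.435 = 0.005.

0.005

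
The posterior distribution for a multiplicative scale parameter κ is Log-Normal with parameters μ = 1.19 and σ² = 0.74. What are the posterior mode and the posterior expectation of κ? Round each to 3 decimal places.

posterior mode = 1.568, posterior expectation = 4.759

Mode = exp(μ − σ²) = exp(0.45) = 1.568.
Mean = exp(μ + σ²/2) = exp(1.560) = 4.759.
The posterior is right-skewed, so the mean exceeds the mode.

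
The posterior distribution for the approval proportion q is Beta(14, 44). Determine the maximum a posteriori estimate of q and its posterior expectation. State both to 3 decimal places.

Mode = (14−1)/(14+44−2) = 13/56 = 0.232.
Mean = 14/(14+44) = 14/58 = 0.241.

MAP: 0.232. Posterior mean: 0.241.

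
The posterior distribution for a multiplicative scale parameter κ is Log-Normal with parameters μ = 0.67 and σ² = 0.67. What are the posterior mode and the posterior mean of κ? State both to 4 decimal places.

MAP: 1.0000. Posterior mean: 2.7319.

Mode = exp(μ − σ²) = exp(0.00) = 1.0000.
Mean = exp(μ + σ²/2) = exp(1.005) = 2.7319.
Mean > mode: the posterior has a right tail.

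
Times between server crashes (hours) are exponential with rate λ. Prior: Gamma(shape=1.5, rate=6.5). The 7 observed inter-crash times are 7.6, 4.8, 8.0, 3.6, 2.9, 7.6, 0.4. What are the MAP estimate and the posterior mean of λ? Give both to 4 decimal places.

MAP = 0.1812, posterior mean = 0.2053

Σ times = 34.9. Posterior: Gamma(shape = 1.5+7 = 8.5, rate = 6.5+34.9 = 41.4).
Mode = (α−1)/β = 7.5/41.4 = 0.1812.
Mean = α/β = 8.5/41.4 = 0.2053.
The posterior is right-skewed, so the mean exceeds the mode.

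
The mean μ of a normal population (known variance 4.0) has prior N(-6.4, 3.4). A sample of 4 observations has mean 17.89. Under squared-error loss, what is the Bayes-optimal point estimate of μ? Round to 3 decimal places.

12.370

Posterior for μ is Normal. Precision-weighted mean: (1/3.4·-6.4 + 4/4.0·17.89) / (1/3.4 + 4/4.0) = 12.370.
A Normal posterior is symmetric, so mode = mean.
Squared-error loss ⇒ the optimal estimator is the posterior mean.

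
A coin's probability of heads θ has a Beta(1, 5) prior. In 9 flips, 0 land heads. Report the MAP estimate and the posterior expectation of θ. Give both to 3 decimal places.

Posterior: Beta(1+0, 5+9) = Beta(1, 14).
Since α = 1 ≤ 1 and β > 1, the Beta density is monotone decreasing on [0,1]; the mode is at 0.
Mean = 1/(1+14) = 0.067.
The posterior is right-skewed, so the mean exceeds the mode.

MAP = 0.000, posterior mean = 0.067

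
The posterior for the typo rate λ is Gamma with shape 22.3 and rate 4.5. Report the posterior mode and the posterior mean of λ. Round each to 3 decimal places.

posterior mode = 4.733, posterior mean = 4.956

Mode = (α−1)/β = 21.3/4.5 = 4.733.
Mean = α/β = 22.3/4.5 = 4.956.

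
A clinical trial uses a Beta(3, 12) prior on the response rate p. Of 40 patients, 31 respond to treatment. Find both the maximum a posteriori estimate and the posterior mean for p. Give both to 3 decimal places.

p_MAP = 0.623, E[p|data] = 0.618

Posterior: Beta(3+31, 12+9) = Beta(34, 21).
Mode = (34−1)/(34+21−2) = 33/53 = 0.623.
Mean = 34/(34+21) = 34/55 = 0.618.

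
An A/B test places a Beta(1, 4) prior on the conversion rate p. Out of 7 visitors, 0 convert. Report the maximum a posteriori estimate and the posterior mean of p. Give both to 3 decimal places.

Posterior: Beta(1+0, 4+7) = Beta(1, 11).
Since α = 1 ≤ 1 and β > 1, the Beta density is monotone decreasing on [0,1]; the mode is at 0.
Mean = 1/(1+11) = 0.083.

MAP = 0.000, posterior mean = 0.083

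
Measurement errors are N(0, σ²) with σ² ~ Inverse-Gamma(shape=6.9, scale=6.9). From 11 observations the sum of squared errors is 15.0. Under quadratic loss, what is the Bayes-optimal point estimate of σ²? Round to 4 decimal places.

Posterior: Inverse-Gamma(shape = 6.9+11/2 = 12.4, scale = 6.9+15.0/2 = 14.4).
Mode = β/(α+1) = 14.4/13.4 = 1.0746.
Mean = β/(α−1) = 14.4/11.4 = 1.2632.
Quadratic loss ⇒ the optimal estimator is the posterior mean.

1.2632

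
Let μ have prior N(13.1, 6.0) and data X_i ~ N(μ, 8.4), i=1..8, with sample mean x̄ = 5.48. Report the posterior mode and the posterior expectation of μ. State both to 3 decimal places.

MAP: 6.615. Posterior mean: 6.615.

Posterior for μ is Normal. Precision-weighted mean: (1/6.0·13.1 + 8/8.4·5.48) / (1/6.0 + 8/8.4) = 6.615.
A Normal posterior is symmetric, so mode = mean.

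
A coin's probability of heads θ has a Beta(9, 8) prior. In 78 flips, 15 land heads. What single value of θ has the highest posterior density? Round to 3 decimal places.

0.247

Posterior: Beta(9+15, 8+63) = Beta(24, 71).
Mode = (24−1)/(24+71−2) = 23/93 = 0.247.
Mean = 24/(24+71) = 24/95 = 0.253.
This is the posterior mode — the MAP estimate.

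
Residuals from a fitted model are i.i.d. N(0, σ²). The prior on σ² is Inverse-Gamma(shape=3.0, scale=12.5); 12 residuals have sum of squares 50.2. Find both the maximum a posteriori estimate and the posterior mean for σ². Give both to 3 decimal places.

Posterior: Inverse-Gamma(shape = 3.0+12/2 = 9.0, scale = 12.5+50.2/2 = 37.6).
Mode = β/(α+1) = 37.6/10.0 = 3.760.
Mean = β/(α−1) = 37.6/8.0 = 4.700.
The posterior is right-skewed, so the mean exceeds the mode.

MAP = 3.760; posterior mean = 4.700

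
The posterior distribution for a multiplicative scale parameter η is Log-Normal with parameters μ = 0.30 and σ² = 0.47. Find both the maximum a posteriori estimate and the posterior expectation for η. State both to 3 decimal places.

MAP: 0.844. Posterior mean: 1.707.

Mode = exp(μ − σ²) = exp(-0.17) = 0.844.
Mean = exp(μ + σ²/2) = exp(0.535) = 1.707.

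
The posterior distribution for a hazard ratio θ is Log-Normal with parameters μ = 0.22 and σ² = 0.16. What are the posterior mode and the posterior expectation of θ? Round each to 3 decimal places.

MAP = 1.062; posterior mean = 1.350

Mode = exp(μ − σ²) = exp(0.06) = 1.062.
Mean = exp(μ + σ²/2) = exp(0.300) = 1.350.
The mean is pulled above the mode by the posterior's right skew.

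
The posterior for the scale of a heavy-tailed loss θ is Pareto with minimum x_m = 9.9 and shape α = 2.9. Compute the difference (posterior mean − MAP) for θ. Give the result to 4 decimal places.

5.2105

The Pareto density is strictly decreasing on [x_m, ∞), so the mode is x_m = 9.9000.
Mean = α·x_m/(α−1) = 2.9·9.9/1.9 = 15.1105.
Difference = 15.1105 − 9.9000 = 5.2105.
The mean is pulled above the mode by the posterior's right skew.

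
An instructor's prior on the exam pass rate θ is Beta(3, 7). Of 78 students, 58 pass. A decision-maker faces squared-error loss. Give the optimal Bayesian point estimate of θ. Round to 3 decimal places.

0.693

Posterior: Beta(3+58, 7+20) = Beta(61, 27).
Mode = (61−1)/(61+27−2) = 60/86 = 0.698.
Mean = 61/(61+27) = 61/88 = 0.693.
Squared-error loss ⇒ the optimal estimator is the posterior mean.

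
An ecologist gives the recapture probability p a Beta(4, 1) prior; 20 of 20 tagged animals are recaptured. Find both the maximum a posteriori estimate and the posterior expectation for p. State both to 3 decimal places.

MAP = 1.000, posterior mean = 0.960

Posterior: Beta(4+20, 1+0) = Beta(24, 1).
Since β = 1 ≤ 1 and α > 1, the Beta density is monotone increasing on [0,1]; the mode is at 1.
Mean = 24/(24+1) = 0.960.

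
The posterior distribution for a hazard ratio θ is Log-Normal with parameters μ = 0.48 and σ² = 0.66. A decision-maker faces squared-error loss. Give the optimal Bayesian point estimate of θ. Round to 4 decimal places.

Mode = exp(μ − σ²) = exp(-0.18) = 0.8353.
Mean = exp(μ + σ²/2) = exp(0.810) = 2.2479.
Squared-error loss ⇒ the optimal estimator is the posterior mean.

2.2479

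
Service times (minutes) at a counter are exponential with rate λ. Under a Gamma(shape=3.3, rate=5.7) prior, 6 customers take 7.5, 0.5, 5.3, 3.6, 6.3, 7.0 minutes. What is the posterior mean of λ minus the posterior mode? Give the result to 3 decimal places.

Σ times = 30.2. Posterior: Gamma(shape = 3.3+6 = 9.3, rate = 5.7+30.2 = 35.9).
Mode = (α−1)/β = 8.3/35.9 = 0.231.
Mean = α/β = 9.3/35.9 = 0.259.
Difference = 0.259 − 0.231 = 0.028.

0.028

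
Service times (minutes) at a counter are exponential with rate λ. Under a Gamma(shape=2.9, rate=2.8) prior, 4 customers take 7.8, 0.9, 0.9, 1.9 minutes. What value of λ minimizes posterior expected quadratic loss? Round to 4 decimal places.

0.4825

Σ times = 11.5. Posterior: Gamma(shape = 2.9+4 = 6.9, rate = 2.8+11.5 = 14.3).
Mode = (α−1)/β = 5.9/14.3 = 0.4126.
Mean = α/β = 6.9/14.3 = 0.4825.
Quadratic loss ⇒ the optimal estimator is the posterior mean.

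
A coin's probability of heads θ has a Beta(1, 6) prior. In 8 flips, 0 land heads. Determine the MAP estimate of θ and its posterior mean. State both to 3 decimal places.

Posterior: Beta(1+0, 6+8) = Beta(1, 14).
Since α = 1 ≤ 1 and β > 1, the Beta density is monotone decreasing on [0,1]; the mode is at 0.
Mean = 1/(1+14) = 0.067.
The posterior is right-skewed, so the mean exceeds the mode.

MAP = 0.000, posterior mean = 0.067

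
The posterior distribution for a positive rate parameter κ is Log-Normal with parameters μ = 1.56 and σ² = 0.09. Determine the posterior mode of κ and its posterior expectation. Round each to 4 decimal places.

Mode = exp(μ − σ²) = exp(1.47) = 4.3492.
Mean = exp(μ + σ²/2) = exp(1.605) = 4.9779.
Mean > mode: the posterior has a right tail.

posterior mode = 4.3492, posterior expectation = 4.9779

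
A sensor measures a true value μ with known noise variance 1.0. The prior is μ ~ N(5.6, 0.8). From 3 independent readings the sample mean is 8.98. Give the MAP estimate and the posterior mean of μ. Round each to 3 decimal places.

MAP: 7.986. Posterior mean: 7.986.

Posterior for μ is Normal. Precision-weighted mean: (1/0.8·5.6 + 3/1.0·8.98) / (1/0.8 + 3/1.0) = 7.986.
A Normal posterior is symmetric, so mode = mean.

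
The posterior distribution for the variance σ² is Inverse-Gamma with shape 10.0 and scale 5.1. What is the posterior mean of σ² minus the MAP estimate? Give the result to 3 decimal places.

0.103

Mode = β/(α+1) = 5.1/11.0 = 0.464.
Mean = β/(α−1) = 5.1/9.0 = 0.567.
Difference = 0.567 − 0.464 = 0.103.
Right-skewed posterior ⇒ mode < mean.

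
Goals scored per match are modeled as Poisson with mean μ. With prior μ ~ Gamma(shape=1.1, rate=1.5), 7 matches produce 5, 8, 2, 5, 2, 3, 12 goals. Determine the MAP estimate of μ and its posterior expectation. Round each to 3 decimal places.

MAP: 4.365. Posterior mean: 4.482.

Σ counts = 37. Posterior: Gamma(shape = 1.1+37 = 38.1, rate = 1.5+7 = 8.5).
Mode = (α−1)/β = 37.1/8.5 = 4.365.
Mean = α/β = 38.1/8.5 = 4.482.
The posterior is right-skewed, so the mean exceeds the mode.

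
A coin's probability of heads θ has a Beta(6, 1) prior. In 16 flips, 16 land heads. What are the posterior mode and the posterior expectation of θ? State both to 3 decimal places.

θ_MAP = 1.000, E[θ|data] = 0.957

Posterior: Beta(6+16, 1+0) = Beta(22, 1).
Since β = 1 ≤ 1 and α > 1, the Beta density is monotone increasing on [0,1]; the mode is at 1.
Mean = 22/(22+1) = 0.957.
Left-skewed posterior ⇒ mean < mode.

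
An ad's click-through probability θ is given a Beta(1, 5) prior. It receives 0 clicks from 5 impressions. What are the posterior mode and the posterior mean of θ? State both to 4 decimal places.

posterior mode = 0.0000, posterior mean = 0.0909

Posterior: Beta(1+0, 5+5) = Beta(1, 10).
Since α = 1 ≤ 1 and β > 1, the Beta density is monotone decreasing on [0,1]; the mode is at 0.
Mean = 1/(1+10) = 0.0909.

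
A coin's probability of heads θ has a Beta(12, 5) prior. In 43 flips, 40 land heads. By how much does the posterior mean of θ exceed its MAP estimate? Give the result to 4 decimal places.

-0.0126

Posterior: Beta(12+40, 5+3) = Beta(52, 8).
Mode = (52−1)/(52+8−2) = 51/58 = 0.8793.
Mean = 52/(52+8) = 52/60 = 0.8667.
Difference = 0.8667 − 0.8793 = -0.0126.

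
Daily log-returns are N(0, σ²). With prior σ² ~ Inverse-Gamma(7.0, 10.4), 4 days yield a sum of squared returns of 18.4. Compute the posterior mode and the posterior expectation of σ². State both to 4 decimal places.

Posterior: Inverse-Gamma(shape = 7.0+4/2 = 9.0, scale = 10.4+18.4/2 = 19.6).
Mode = β/(α+1) = 19.6/10.0 = 1.9600.
Mean = β/(α−1) = 19.6/8.0 = 2.4500.
Mean > mode: the posterior has a right tail.

posterior mode = 1.9600, posterior expectation = 2.4500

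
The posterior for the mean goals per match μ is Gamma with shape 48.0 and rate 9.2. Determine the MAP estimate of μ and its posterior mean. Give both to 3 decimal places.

MAP estimate = 5.109, posterior mean = 5.217

Mode = (α−1)/β = 47.0/9.2 = 5.109.
Mean = α/β = 48.0/9.2 = 5.217.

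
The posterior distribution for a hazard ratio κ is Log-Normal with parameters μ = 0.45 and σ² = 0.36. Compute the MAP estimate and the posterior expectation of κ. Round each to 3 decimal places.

MAP = 1.094, posterior mean = 1.878

Mode = exp(μ − σ²) = exp(0.09) = 1.094.
Mean = exp(μ + σ²/2) = exp(0.630) = 1.878.
The posterior is right-skewed, so the mean exceeds the mode.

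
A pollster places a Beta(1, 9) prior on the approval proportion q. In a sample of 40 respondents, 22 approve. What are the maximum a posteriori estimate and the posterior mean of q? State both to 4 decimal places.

Posterior: Beta(1+22, 9+18) = Beta(23, 27).
Mode = (23−1)/(23+27−2) = 22/48 = 0.4583.
Mean = 23/(23+27) = 23/50 = 0.4600.

MAP: 0.4583. Posterior mean: 0.4600.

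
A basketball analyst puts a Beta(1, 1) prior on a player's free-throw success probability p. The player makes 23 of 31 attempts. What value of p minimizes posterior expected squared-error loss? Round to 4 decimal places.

Posterior: Beta(1+23, 1+8) = Beta(24, 9).
Mode = (24−1)/(24+9−2) = 23/31 = 0.7419.
With a flat prior the MAP equals the MLE, 23/31.
Mean = 24/(24+9) = 24/33 = 0.7273.
Squared-error loss ⇒ the optimal estimator is the posterior mean.

0.7273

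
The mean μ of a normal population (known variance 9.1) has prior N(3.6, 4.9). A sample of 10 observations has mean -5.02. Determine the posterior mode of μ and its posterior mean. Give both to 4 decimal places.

posterior mode = -3.6699, posterior mean = -3.6699

Posterior for μ is Normal. Precision-weighted mean: (1/4.9·3.6 + 10/9.1·-5.02) / (1/4.9 + 10/9.1) = -3.6699.
A Normal posterior is symmetric, so mode = mean.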